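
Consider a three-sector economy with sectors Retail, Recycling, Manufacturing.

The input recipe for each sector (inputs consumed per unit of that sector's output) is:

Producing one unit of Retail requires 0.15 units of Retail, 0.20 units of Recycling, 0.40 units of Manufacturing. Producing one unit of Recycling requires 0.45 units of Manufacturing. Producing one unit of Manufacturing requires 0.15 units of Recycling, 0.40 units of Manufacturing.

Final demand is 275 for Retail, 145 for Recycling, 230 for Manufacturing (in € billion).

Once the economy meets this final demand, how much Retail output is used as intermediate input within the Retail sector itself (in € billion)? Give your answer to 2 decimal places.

z_11 = 48.53

I − A =
  [   0.85     0.00     0.00]
  [  -0.20     1.00    -0.15]
  [  -0.40    -0.45     0.60]
Cofactors of I−A, C_ij = (−1)^(i+j)·(minor ij) (rows/columns in the sector order above):
  C_11 = (1.00)(0.60) − (-0.15)(-0.45) = 0.5325
  C_12 = −[(-0.20)(0.60) − (-0.15)(-0.40)] = 0.1800
  C_13 = (-0.20)(-0.45) − (1.00)(-0.40) = 0.4900
  C_21 = −[(0.00)(0.60) − (0.00)(-0.45)] = 0.0000
  C_22 = (0.85)(0.60) − (0.00)(-0.40) = 0.5100
  C_23 = −[(0.85)(-0.45) − (0.00)(-0.40)] = 0.3825
  C_31 = (0.00)(-0.15) − (0.00)(1.00) = 0.0000
  C_32 = −[(0.85)(-0.15) − (0.00)(-0.20)] = 0.1275
  C_33 = (0.85)(1.00) − (0.00)(-0.20) = 0.8500
det(I−A) = Σ_j (I−A)_1j·C_1j = (0.85)(0.5325) + (0.00)(0.1800) + (0.00)(0.4900) = 0.452625
adj(I−A) = Cᵀ =
  [ 0.5325   0.0000   0.0000]
  [ 0.1800   0.5100   0.1275]
  [ 0.4900   0.3825   0.8500]
(I − A)⁻¹ = adj(I−A) / det(I−A) ≈
  [   1.1765     0.0000     0.0000]
  [   0.3977     1.1268     0.2817]
  [   1.0826     0.8451     1.8779]
First solve x = (I − A)⁻¹ d = adj(I−A)·d / det(I−A); in particular x_1 = (0.5325·275 + 0.0000·145 + 0.0000·230) / 0.452625 = 146.4375 / 0.452625 ≈ 323.5294.
Intermediate flow from 1 to 1: z_11 = a_11 · x_1 = 0.15 × 146.4375 / 0.452625 = 21.965625 / 0.452625 ≈ 48.53.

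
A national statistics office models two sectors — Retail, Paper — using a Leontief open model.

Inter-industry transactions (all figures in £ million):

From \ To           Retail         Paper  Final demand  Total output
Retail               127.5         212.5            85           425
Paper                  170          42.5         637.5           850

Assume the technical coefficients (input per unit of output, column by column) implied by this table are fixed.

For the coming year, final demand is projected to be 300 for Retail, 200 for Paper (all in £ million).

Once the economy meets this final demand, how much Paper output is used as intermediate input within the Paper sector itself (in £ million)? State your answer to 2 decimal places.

Technical coefficients a_ij = z_ij / X_j:
  a_11 = 127.5/425 = 0.30, a_21 = 170/425 = 0.40
  a_12 = 212.5/850 = 0.25, a_22 = 42.5/850 = 0.05
I − A =
  [   0.70    -0.25]
  [  -0.40     0.95]
det(I−A) = (0.70)(0.95) − (-0.25)(-0.40) = 0.5650
adj(I−A) = [[0.95, 0.25], [0.40, 0.70]]
(I − A)⁻¹ = adj(I−A) / det(I−A) ≈
  [   1.6814     0.4425]
  [   0.7080     1.2389]
First solve x = (I − A)⁻¹ d = adj(I−A)·d / det(I−A); in particular x_2 = (0.40·300 + 0.70·200) / 0.5650 = 260.00 / 0.5650 ≈ 460.1770.
Intermediate flow from 2 to 2: z_22 = a_22 · x_2 = 0.05 × 260.00 / 0.5650 = 13.00 / 0.5650 ≈ 23.01.

z_22 = 23.01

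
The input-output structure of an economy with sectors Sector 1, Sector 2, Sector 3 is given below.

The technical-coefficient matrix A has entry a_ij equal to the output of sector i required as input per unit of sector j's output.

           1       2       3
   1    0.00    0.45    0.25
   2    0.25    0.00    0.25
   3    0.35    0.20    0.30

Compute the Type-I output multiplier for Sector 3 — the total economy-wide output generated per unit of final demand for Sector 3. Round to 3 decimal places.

I − A =
  [   1.00    -0.45    -0.25]
  [  -0.25     1.00    -0.25]
  [  -0.35    -0.20     0.70]
Cofactors of I−A, C_ij = (−1)^(i+j)·(minor ij) (rows/columns in the sector order above):
  C_11 = (1.00)(0.70) − (-0.25)(-0.20) = 0.6500
  C_12 = −[(-0.25)(0.70) − (-0.25)(-0.35)] = 0.2625
  C_13 = (-0.25)(-0.20) − (1.00)(-0.35) = 0.4000
  C_21 = −[(-0.45)(0.70) − (-0.25)(-0.20)] = 0.3650
  C_22 = (1.00)(0.70) − (-0.25)(-0.35) = 0.6125
  C_23 = −[(1.00)(-0.20) − (-0.45)(-0.35)] = 0.3575
  C_31 = (-0.45)(-0.25) − (-0.25)(1.00) = 0.3625
  C_32 = −[(1.00)(-0.25) − (-0.25)(-0.25)] = 0.3125
  C_33 = (1.00)(1.00) − (-0.45)(-0.25) = 0.8875
det(I−A) = Σ_j (I−A)_1j·C_1j = (1.00)(0.6500) + (-0.45)(0.2625) + (-0.25)(0.4000) = 0.431875
adj(I−A) = Cᵀ =
  [ 0.6500   0.3650   0.3625]
  [ 0.2625   0.6125   0.3125]
  [ 0.4000   0.3575   0.8875]
(I − A)⁻¹ = adj(I−A) / det(I−A) ≈
  [   1.5051     0.8452     0.8394]
  [   0.6078     1.4182     0.7236]
  [   0.9262     0.8278     2.0550]
The output multiplier for sector j is the column-j sum of the Leontief inverse (I − A)⁻¹ = adj(I−A) / det(I−A).
Column 3 of adj(I−A): (0.3625, 0.3125, 0.8875); det(I−A) = 0.431875.
m_3 = (0.3625 + 0.3125 + 0.8875) / 0.431875 = 1.5625 / 0.431875 ≈ 3.618.

m_3 = 3.618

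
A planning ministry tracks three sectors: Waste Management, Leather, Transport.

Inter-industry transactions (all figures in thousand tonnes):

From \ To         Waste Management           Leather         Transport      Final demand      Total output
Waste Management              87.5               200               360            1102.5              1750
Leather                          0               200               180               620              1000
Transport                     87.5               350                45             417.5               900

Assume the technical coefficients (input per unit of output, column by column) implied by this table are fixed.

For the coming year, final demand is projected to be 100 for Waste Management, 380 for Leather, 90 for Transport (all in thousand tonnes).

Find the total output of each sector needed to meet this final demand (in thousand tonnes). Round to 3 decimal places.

x_1 = 355.765, x_2 = 554.431, x_3 = 317.725

Technical coefficients a_ij = z_ij / X_j:
  a_11 = 87.5/1750 = 0.05, a_21 = 0/1750 = 0.00, a_31 = 87.5/1750 = 0.05
  a_12 = 200/1000 = 0.20, a_22 = 200/1000 = 0.20, a_32 = 350/1000 = 0.35
  a_13 = 360/900 = 0.40, a_23 = 180/900 = 0.20, a_33 = 45/900 = 0.05
I − A =
  [   0.95    -0.20    -0.40]
  [   0.00     0.80    -0.20]
  [  -0.05    -0.35     0.95]
Cofactors of I−A, C_ij = (−1)^(i+j)·(minor ij) (rows/columns in the sector order above):
  C_11 = (0.80)(0.95) − (-0.20)(-0.35) = 0.6900
  C_12 = −[(0.00)(0.95) − (-0.20)(-0.05)] = 0.0100
  C_13 = (0.00)(-0.35) − (0.80)(-0.05) = 0.0400
  C_21 = −[(-0.20)(0.95) − (-0.40)(-0.35)] = 0.3300
  C_22 = (0.95)(0.95) − (-0.40)(-0.05) = 0.8825
  C_23 = −[(0.95)(-0.35) − (-0.20)(-0.05)] = 0.3425
  C_31 = (-0.20)(-0.20) − (-0.40)(0.80) = 0.3600
  C_32 = −[(0.95)(-0.20) − (-0.40)(0.00)] = 0.1900
  C_33 = (0.95)(0.80) − (-0.20)(0.00) = 0.7600
det(I−A) = Σ_j (I−A)_1j·C_1j = (0.95)(0.6900) + (-0.20)(0.0100) + (-0.40)(0.0400) = 0.6375
adj(I−A) = Cᵀ =
  [ 0.6900   0.3300   0.3600]
  [ 0.0100   0.8825   0.1900]
  [ 0.0400   0.3425   0.7600]
(I − A)⁻¹ = adj(I−A) / det(I−A) ≈
  [   1.0824     0.5176     0.5647]
  [   0.0157     1.3843     0.2980]
  [   0.0627     0.5373     1.1922]
x = (I − A)⁻¹ d = adj(I−A)·d / det(I−A), with det(I−A) = 0.6375:
  x_1 = (0.6900·100 + 0.3300·380 + 0.3600·90) / 0.6375 = 226.80 / 0.6375 ≈ 355.765
  x_2 = (0.0100·100 + 0.8825·380 + 0.1900·90) / 0.6375 = 353.45 / 0.6375 ≈ 554.431
  x_3 = (0.0400·100 + 0.3425·380 + 0.7600·90) / 0.6375 = 202.55 / 0.6375 ≈ 317.725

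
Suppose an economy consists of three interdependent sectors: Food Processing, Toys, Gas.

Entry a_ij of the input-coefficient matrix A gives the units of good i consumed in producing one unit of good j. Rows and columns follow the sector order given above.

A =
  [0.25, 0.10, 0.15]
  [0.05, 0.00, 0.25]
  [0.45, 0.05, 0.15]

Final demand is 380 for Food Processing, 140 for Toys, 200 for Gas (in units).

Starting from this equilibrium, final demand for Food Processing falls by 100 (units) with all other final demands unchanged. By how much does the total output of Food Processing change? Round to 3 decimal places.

Δx_1 = -153.740

I − A =
  [   0.75    -0.10    -0.15]
  [  -0.05     1.00    -0.25]
  [  -0.45    -0.05     0.85]
Cofactors of I−A, C_ij = (−1)^(i+j)·(minor ij) (rows/columns in the sector order above):
  C_11 = (1.00)(0.85) − (-0.25)(-0.05) = 0.8375
  C_12 = −[(-0.05)(0.85) − (-0.25)(-0.45)] = 0.1550
  C_13 = (-0.05)(-0.05) − (1.00)(-0.45) = 0.4525
  C_21 = −[(-0.10)(0.85) − (-0.15)(-0.05)] = 0.0925
  C_22 = (0.75)(0.85) − (-0.15)(-0.45) = 0.5700
  C_23 = −[(0.75)(-0.05) − (-0.10)(-0.45)] = 0.0825
  C_31 = (-0.10)(-0.25) − (-0.15)(1.00) = 0.1750
  C_32 = −[(0.75)(-0.25) − (-0.15)(-0.05)] = 0.1950
  C_33 = (0.75)(1.00) − (-0.10)(-0.05) = 0.7450
det(I−A) = Σ_j (I−A)_1j·C_1j = (0.75)(0.8375) + (-0.10)(0.1550) + (-0.15)(0.4525) = 0.54475
adj(I−A) = Cᵀ =
  [ 0.8375   0.0925   0.1750]
  [ 0.1550   0.5700   0.1950]
  [ 0.4525   0.0825   0.7450]
(I − A)⁻¹ = adj(I−A) / det(I−A) ≈
  [   1.5374     0.1698     0.3212]
  [   0.2845     1.0464     0.3580]
  [   0.8307     0.1514     1.3676]
Δx = (I − A)⁻¹ Δd with Δd having -100 in the Food Processing component and 0 elsewhere.
So Δx_1 = L_11 · (-100), where L_11 = adj(I−A)_11 / det(I−A) = 0.8375 / 0.54475.
Δx_1 = 0.8375 × (-100) / 0.54475 = -83.75 / 0.54475 ≈ -153.740.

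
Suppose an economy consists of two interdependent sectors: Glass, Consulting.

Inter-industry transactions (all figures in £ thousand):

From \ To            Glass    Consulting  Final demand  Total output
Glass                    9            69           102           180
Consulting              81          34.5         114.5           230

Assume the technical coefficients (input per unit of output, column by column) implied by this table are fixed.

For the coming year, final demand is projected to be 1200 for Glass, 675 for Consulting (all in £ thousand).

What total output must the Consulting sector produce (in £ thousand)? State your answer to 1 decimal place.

x_2 = 1756.5

Technical coefficients a_ij = z_ij / X_j:
  a_11 = 9/180 = 0.05, a_21 = 81/180 = 0.45
  a_12 = 69/230 = 0.30, a_22 = 34.5/230 = 0.15
I − A =
  [   0.95    -0.30]
  [  -0.45     0.85]
det(I−A) = (0.95)(0.85) − (-0.30)(-0.45) = 0.6725
adj(I−A) = [[0.85, 0.30], [0.45, 0.95]]
(I − A)⁻¹ = adj(I−A) / det(I−A) ≈
  [   1.2639     0.4461]
  [   0.6691     1.4126]
x = (I − A)⁻¹ d = adj(I−A)·d / det(I−A), with det(I−A) = 0.6725:
  x_1 = (0.85·1200 + 0.30·675) / 0.6725 = 1222.50 / 0.6725 ≈ 1817.8
  x_2 = (0.45·1200 + 0.95·675) / 0.6725 = 1181.25 / 0.6725 ≈ 1756.5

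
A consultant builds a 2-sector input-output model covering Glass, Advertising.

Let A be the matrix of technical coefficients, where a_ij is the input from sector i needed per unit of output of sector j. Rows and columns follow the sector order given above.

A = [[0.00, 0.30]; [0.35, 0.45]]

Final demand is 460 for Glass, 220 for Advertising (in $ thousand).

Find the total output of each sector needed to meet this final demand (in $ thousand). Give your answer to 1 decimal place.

I − A =
  [   1.00    -0.30]
  [  -0.35     0.55]
det(I−A) = (1.00)(0.55) − (-0.30)(-0.35) = 0.4450
adj(I−A) = [[0.55, 0.30], [0.35, 1.00]]
(I − A)⁻¹ = adj(I−A) / det(I−A) ≈
  [   1.2360     0.6742]
  [   0.7865     2.2472]
x = (I − A)⁻¹ d = adj(I−A)·d / det(I−A), with det(I−A) = 0.4450:
  x_G = (0.55·460 + 0.30·220) / 0.4450 = 319.00 / 0.4450 ≈ 716.9
  x_A = (0.35·460 + 1.00·220) / 0.4450 = 381.00 / 0.4450 ≈ 856.2

x_G = 716.9, x_A = 856.2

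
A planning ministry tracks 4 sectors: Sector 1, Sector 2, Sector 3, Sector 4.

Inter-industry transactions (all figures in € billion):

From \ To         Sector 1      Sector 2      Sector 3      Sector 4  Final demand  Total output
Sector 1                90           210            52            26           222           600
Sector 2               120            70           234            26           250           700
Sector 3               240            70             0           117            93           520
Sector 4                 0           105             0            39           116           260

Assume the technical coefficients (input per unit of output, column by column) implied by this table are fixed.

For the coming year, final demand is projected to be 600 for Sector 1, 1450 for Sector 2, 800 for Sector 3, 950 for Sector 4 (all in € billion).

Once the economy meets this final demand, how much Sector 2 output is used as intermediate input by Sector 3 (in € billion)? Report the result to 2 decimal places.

Technical coefficients a_ij = z_ij / X_j:
  a_11 = 90/600 = 0.15, a_21 = 120/600 = 0.20, a_31 = 240/600 = 0.40, a_41 = 0/600 = 0.00
  a_12 = 210/700 = 0.30, a_22 = 70/700 = 0.10, a_32 = 70/700 = 0.10, a_42 = 105/700 = 0.15
  a_13 = 52/520 = 0.10, a_23 = 234/520 = 0.45, a_33 = 0/520 = 0.00, a_43 = 0/520 = 0.00
  a_14 = 26/260 = 0.10, a_24 = 26/260 = 0.10, a_34 = 117/260 = 0.45, a_44 = 39/260 = 0.15
I − A =
  [   0.85    -0.30    -0.10    -0.10]
  [  -0.20     0.90    -0.45    -0.10]
  [  -0.40    -0.10     1.00    -0.45]
  [   0.00    -0.15     0.00     0.85]
Compute the cofactors C_ij = (−1)^(i+j)·(3×3 minor ij) of I−A; the adjugate is their transpose:
adj(I−A) = Cᵀ =
  [ 0.681375   0.285250   0.196500   0.217750]
  [ 0.323000   0.688500   0.342125   0.300125]
  [ 0.330500   0.237625   0.583500   0.375750]
  [ 0.057000   0.121500   0.060375   0.574750]
det(I−A) = Σ_j (I−A)_1j·C_1j = (0.85)(0.681375) + (-0.30)(0.323000) + (-0.10)(0.330500) + (-0.10)(0.057000) = 0.44351875
(I − A)⁻¹ = adj(I−A) / det(I−A) ≈
  [   1.5363     0.6432     0.4430     0.4910]
  [   0.7283     1.5524     0.7714     0.6767]
  [   0.7452     0.5358     1.3156     0.8472]
  [   0.1285     0.2739     0.1361     1.2959]
First solve x = (I − A)⁻¹ d = adj(I−A)·d / det(I−A); in particular x_3 = (0.330500·600 + 0.237625·1450 + 0.583500·800 + 0.375750·950) / 0.44351875 = 1366.61875 / 0.44351875 ≈ 3081.3100.
Intermediate flow from 2 to 3: z_23 = a_23 · x_3 = 0.45 × 1366.61875 / 0.44351875 = 614.9784375 / 0.44351875 ≈ 1386.59.

z_23 = 1386.59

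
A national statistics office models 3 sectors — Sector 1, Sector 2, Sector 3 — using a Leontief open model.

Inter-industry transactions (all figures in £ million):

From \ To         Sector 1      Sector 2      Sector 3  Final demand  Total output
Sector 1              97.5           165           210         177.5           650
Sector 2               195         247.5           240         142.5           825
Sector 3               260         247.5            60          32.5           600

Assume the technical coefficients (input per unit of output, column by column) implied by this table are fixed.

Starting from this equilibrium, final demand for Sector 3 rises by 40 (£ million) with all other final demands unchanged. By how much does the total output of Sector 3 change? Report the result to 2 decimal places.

Technical coefficients a_ij = z_ij / X_j:
  a_11 = 97.5/650 = 0.15, a_21 = 195/650 = 0.30, a_31 = 260/650 = 0.40
  a_12 = 165/825 = 0.20, a_22 = 247.5/825 = 0.30, a_32 = 247.5/825 = 0.30
  a_13 = 210/600 = 0.35, a_23 = 240/600 = 0.40, a_33 = 60/600 = 0.10
I − A =
  [   0.85    -0.20    -0.35]
  [  -0.30     0.70    -0.40]
  [  -0.40    -0.30     0.90]
Cofactors of I−A, C_ij = (−1)^(i+j)·(minor ij) (rows/columns in the sector order above):
  C_11 = (0.70)(0.90) − (-0.40)(-0.30) = 0.5100
  C_12 = −[(-0.30)(0.90) − (-0.40)(-0.40)] = 0.4300
  C_13 = (-0.30)(-0.30) − (0.70)(-0.40) = 0.3700
  C_21 = −[(-0.20)(0.90) − (-0.35)(-0.30)] = 0.2850
  C_22 = (0.85)(0.90) − (-0.35)(-0.40) = 0.6250
  C_23 = −[(0.85)(-0.30) − (-0.20)(-0.40)] = 0.3350
  C_31 = (-0.20)(-0.40) − (-0.35)(0.70) = 0.3250
  C_32 = −[(0.85)(-0.40) − (-0.35)(-0.30)] = 0.4450
  C_33 = (0.85)(0.70) − (-0.20)(-0.30) = 0.5350
det(I−A) = Σ_j (I−A)_1j·C_1j = (0.85)(0.5100) + (-0.20)(0.4300) + (-0.35)(0.3700) = 0.2180
adj(I−A) = Cᵀ =
  [ 0.5100   0.2850   0.3250]
  [ 0.4300   0.6250   0.4450]
  [ 0.3700   0.3350   0.5350]
(I − A)⁻¹ = adj(I−A) / det(I−A) ≈
  [   2.3394     1.3073     1.4908]
  [   1.9725     2.8670     2.0413]
  [   1.6972     1.5367     2.4541]
Δx = (I − A)⁻¹ Δd with Δd having +40 in the Sector 3 component and 0 elsewhere.
So Δx_3 = L_33 · (+40), where L_33 = adj(I−A)_33 / det(I−A) = 0.5350 / 0.2180.
Δx_3 = 0.5350 × (+40) / 0.2180 = 21.40 / 0.2180 ≈ 98.17.

Δx_3 = 98.17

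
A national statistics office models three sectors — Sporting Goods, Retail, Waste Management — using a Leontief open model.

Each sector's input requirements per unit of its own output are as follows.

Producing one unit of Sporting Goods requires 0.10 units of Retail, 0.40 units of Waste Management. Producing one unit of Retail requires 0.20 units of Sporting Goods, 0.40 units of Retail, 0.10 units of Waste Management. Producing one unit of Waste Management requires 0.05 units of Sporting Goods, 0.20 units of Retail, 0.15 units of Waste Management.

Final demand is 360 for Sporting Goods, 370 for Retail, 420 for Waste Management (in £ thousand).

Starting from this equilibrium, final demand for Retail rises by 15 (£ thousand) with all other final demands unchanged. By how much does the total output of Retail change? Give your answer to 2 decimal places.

Δx_2 = 28.01

I − A =
  [   1.00    -0.20    -0.05]
  [  -0.10     0.60    -0.20]
  [  -0.40    -0.10     0.85]
Cofactors of I−A, C_ij = (−1)^(i+j)·(minor ij) (rows/columns in the sector order above):
  C_11 = (0.60)(0.85) − (-0.20)(-0.10) = 0.4900
  C_12 = −[(-0.10)(0.85) − (-0.20)(-0.40)] = 0.1650
  C_13 = (-0.10)(-0.10) − (0.60)(-0.40) = 0.2500
  C_21 = −[(-0.20)(0.85) − (-0.05)(-0.10)] = 0.1750
  C_22 = (1.00)(0.85) − (-0.05)(-0.40) = 0.8300
  C_23 = −[(1.00)(-0.10) − (-0.20)(-0.40)] = 0.1800
  C_31 = (-0.20)(-0.20) − (-0.05)(0.60) = 0.0700
  C_32 = −[(1.00)(-0.20) − (-0.05)(-0.10)] = 0.2050
  C_33 = (1.00)(0.60) − (-0.20)(-0.10) = 0.5800
det(I−A) = Σ_j (I−A)_1j·C_1j = (1.00)(0.4900) + (-0.20)(0.1650) + (-0.05)(0.2500) = 0.4445
adj(I−A) = Cᵀ =
  [ 0.4900   0.1750   0.0700]
  [ 0.1650   0.8300   0.2050]
  [ 0.2500   0.1800   0.5800]
(I − A)⁻¹ = adj(I−A) / det(I−A) ≈
  [   1.1024     0.3937     0.1575]
  [   0.3712     1.8673     0.4612]
  [   0.5624     0.4049     1.3048]
Δx = (I − A)⁻¹ Δd with Δd having +15 in the Retail component and 0 elsewhere.
So Δx_2 = L_22 · (+15), where L_22 = adj(I−A)_22 / det(I−A) = 0.8300 / 0.4445.
Δx_2 = 0.8300 × (+15) / 0.4445 = 12.45 / 0.4445 ≈ 28.01.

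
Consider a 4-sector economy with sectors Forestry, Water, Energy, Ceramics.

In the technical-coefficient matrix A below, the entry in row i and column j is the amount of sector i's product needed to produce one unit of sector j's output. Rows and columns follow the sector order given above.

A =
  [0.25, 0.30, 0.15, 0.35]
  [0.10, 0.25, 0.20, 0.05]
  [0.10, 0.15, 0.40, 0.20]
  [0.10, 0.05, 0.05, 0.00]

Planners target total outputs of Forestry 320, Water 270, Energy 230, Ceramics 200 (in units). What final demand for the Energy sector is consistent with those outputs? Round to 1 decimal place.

d_E = 25.5

I − A =
  [   0.75    -0.30    -0.15    -0.35]
  [  -0.10     0.75    -0.20    -0.05]
  [  -0.10    -0.15     0.60    -0.20]
  [  -0.10    -0.05    -0.05     1.00]
d = (I − A) x:
  d_F = (+0.75)·320 + (-0.30)·270 + (-0.15)·230 + (-0.35)·200 = 54.5
  d_W = (-0.10)·320 + (+0.75)·270 + (-0.20)·230 + (-0.05)·200 = 114.5
  d_E = (-0.10)·320 + (-0.15)·270 + (+0.60)·230 + (-0.20)·200 = 25.5
  d_C = (-0.10)·320 + (-0.05)·270 + (-0.05)·230 + (+1.00)·200 = 143.0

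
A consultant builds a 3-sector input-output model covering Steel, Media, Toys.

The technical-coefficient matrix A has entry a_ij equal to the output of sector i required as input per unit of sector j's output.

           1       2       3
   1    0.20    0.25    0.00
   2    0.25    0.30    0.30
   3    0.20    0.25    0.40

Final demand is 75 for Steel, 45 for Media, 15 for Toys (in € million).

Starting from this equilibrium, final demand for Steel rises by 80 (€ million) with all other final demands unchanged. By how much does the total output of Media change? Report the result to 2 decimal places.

I − A =
  [   0.80    -0.25     0.00]
  [  -0.25     0.70    -0.30]
  [  -0.20    -0.25     0.60]
Cofactors of I−A, C_ij = (−1)^(i+j)·(minor ij) (rows/columns in the sector order above):
  C_11 = (0.70)(0.60) − (-0.30)(-0.25) = 0.3450
  C_12 = −[(-0.25)(0.60) − (-0.30)(-0.20)] = 0.2100
  C_13 = (-0.25)(-0.25) − (0.70)(-0.20) = 0.2025
  C_21 = −[(-0.25)(0.60) − (0.00)(-0.25)] = 0.1500
  C_22 = (0.80)(0.60) − (0.00)(-0.20) = 0.4800
  C_23 = −[(0.80)(-0.25) − (-0.25)(-0.20)] = 0.2500
  C_31 = (-0.25)(-0.30) − (0.00)(0.70) = 0.0750
  C_32 = −[(0.80)(-0.30) − (0.00)(-0.25)] = 0.2400
  C_33 = (0.80)(0.70) − (-0.25)(-0.25) = 0.4975
det(I−A) = Σ_j (I−A)_1j·C_1j = (0.80)(0.3450) + (-0.25)(0.2100) + (0.00)(0.2025) = 0.2235
adj(I−A) = Cᵀ =
  [ 0.3450   0.1500   0.0750]
  [ 0.2100   0.4800   0.2400]
  [ 0.2025   0.2500   0.4975]
(I − A)⁻¹ = adj(I−A) / det(I−A) ≈
  [   1.5436     0.6711     0.3356]
  [   0.9396     2.1477     1.0738]
  [   0.9060     1.1186     2.2260]
Δx = (I − A)⁻¹ Δd with Δd having +80 in the Steel component and 0 elsewhere.
So Δx_2 = L_21 · (+80), where L_21 = adj(I−A)_21 / det(I−A) = 0.2100 / 0.2235.
Δx_2 = 0.2100 × (+80) / 0.2235 = 16.80 / 0.2235 ≈ 75.17.

Δx_2 = 75.17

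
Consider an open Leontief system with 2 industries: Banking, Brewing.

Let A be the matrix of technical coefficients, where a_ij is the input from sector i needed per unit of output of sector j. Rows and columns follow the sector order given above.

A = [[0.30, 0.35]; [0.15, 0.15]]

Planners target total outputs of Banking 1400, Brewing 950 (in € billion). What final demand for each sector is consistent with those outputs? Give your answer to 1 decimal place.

d_1 = 647.5, d_2 = 597.5

I − A =
  [   0.70    -0.35]
  [  -0.15     0.85]
d = (I − A) x:
  d_1 = (+0.70)·1400 + (-0.35)·950 = 647.5
  d_2 = (-0.15)·1400 + (+0.85)·950 = 597.5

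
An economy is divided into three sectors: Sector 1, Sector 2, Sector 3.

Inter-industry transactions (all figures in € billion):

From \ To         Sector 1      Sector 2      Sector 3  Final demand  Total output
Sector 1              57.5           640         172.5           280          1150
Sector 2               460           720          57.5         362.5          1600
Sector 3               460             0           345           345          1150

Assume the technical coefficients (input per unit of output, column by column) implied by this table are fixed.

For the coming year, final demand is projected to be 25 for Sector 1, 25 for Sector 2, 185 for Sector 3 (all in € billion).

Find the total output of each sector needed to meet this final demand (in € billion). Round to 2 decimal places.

x_1 = 167.27, x_2 = 199.82, x_3 = 359.87

Technical coefficients a_ij = z_ij / X_j:
  a_11 = 57.5/1150 = 0.05, a_21 = 460/1150 = 0.40, a_31 = 460/1150 = 0.40
  a_12 = 640/1600 = 0.40, a_22 = 720/1600 = 0.45, a_32 = 0/1600 = 0.00
  a_13 = 172.5/1150 = 0.15, a_23 = 57.5/1150 = 0.05, a_33 = 345/1150 = 0.30
I − A =
  [   0.95    -0.40    -0.15]
  [  -0.40     0.55    -0.05]
  [  -0.40     0.00     0.70]
Cofactors of I−A, C_ij = (−1)^(i+j)·(minor ij) (rows/columns in the sector order above):
  C_11 = (0.55)(0.70) − (-0.05)(0.00) = 0.3850
  C_12 = −[(-0.40)(0.70) − (-0.05)(-0.40)] = 0.3000
  C_13 = (-0.40)(0.00) − (0.55)(-0.40) = 0.2200
  C_21 = −[(-0.40)(0.70) − (-0.15)(0.00)] = 0.2800
  C_22 = (0.95)(0.70) − (-0.15)(-0.40) = 0.6050
  C_23 = −[(0.95)(0.00) − (-0.40)(-0.40)] = 0.1600
  C_31 = (-0.40)(-0.05) − (-0.15)(0.55) = 0.1025
  C_32 = −[(0.95)(-0.05) − (-0.15)(-0.40)] = 0.1075
  C_33 = (0.95)(0.55) − (-0.40)(-0.40) = 0.3625
det(I−A) = Σ_j (I−A)_1j·C_1j = (0.95)(0.3850) + (-0.40)(0.3000) + (-0.15)(0.2200) = 0.21275
adj(I−A) = Cᵀ =
  [ 0.3850   0.2800   0.1025]
  [ 0.3000   0.6050   0.1075]
  [ 0.2200   0.1600   0.3625]
(I − A)⁻¹ = adj(I−A) / det(I−A) ≈
  [   1.8096     1.3161     0.4818]
  [   1.4101     2.8437     0.5053]
  [   1.0341     0.7521     1.7039]
x = (I − A)⁻¹ d = adj(I−A)·d / det(I−A), with det(I−A) = 0.21275:
  x_1 = (0.3850·25 + 0.2800·25 + 0.1025·185) / 0.21275 = 35.5875 / 0.21275 ≈ 167.27
  x_2 = (0.3000·25 + 0.6050·25 + 0.1075·185) / 0.21275 = 42.5125 / 0.21275 ≈ 199.82
  x_3 = (0.2200·25 + 0.1600·25 + 0.3625·185) / 0.21275 = 76.5625 / 0.21275 ≈ 359.87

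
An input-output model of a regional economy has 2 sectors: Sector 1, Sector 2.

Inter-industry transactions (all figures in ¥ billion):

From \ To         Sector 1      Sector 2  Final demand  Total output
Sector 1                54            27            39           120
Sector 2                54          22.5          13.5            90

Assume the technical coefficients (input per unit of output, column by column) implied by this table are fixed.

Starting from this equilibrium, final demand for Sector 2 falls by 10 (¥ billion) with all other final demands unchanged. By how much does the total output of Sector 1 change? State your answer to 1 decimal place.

Technical coefficients a_ij = z_ij / X_j:
  a_11 = 54/120 = 0.45, a_21 = 54/120 = 0.45
  a_12 = 27/90 = 0.30, a_22 = 22.5/90 = 0.25
I − A =
  [   0.55    -0.30]
  [  -0.45     0.75]
det(I−A) = (0.55)(0.75) − (-0.30)(-0.45) = 0.2775
adj(I−A) = [[0.75, 0.30], [0.45, 0.55]]
(I − A)⁻¹ = adj(I−A) / det(I−A) ≈
  [   2.7027     1.0811]
  [   1.6216     1.9820]
Δx = (I − A)⁻¹ Δd with Δd having -10 in the Sector 2 component and 0 elsewhere.
So Δx_1 = L_12 · (-10), where L_12 = adj(I−A)_12 / det(I−A) = 0.30 / 0.2775.
Δx_1 = 0.30 × (-10) / 0.2775 = -3.00 / 0.2775 ≈ -10.8.

Δx_1 = -10.8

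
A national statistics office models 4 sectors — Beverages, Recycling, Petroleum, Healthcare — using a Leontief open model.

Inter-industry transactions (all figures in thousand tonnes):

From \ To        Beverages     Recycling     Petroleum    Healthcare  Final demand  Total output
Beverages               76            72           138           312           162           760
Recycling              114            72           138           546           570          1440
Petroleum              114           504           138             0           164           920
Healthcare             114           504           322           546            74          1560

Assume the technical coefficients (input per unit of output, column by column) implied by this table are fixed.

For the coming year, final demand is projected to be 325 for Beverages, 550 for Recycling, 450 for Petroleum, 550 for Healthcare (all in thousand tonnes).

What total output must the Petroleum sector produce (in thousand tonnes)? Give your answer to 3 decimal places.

x_3 = 1781.325

Technical coefficients a_ij = z_ij / X_j:
  a_11 = 76/760 = 0.10, a_21 = 114/760 = 0.15, a_31 = 114/760 = 0.15, a_41 = 114/760 = 0.15
  a_12 = 72/1440 = 0.05, a_22 = 72/1440 = 0.05, a_32 = 504/1440 = 0.35, a_42 = 504/1440 = 0.35
  a_13 = 138/920 = 0.15, a_23 = 138/920 = 0.15, a_33 = 138/920 = 0.15, a_43 = 322/920 = 0.35
  a_14 = 312/1560 = 0.20, a_24 = 546/1560 = 0.35, a_34 = 0/1560 = 0.00, a_44 = 546/1560 = 0.35
I − A =
  [   0.90    -0.05    -0.15    -0.20]
  [  -0.15     0.95    -0.15    -0.35]
  [  -0.15    -0.35     0.85     0.00]
  [  -0.15    -0.35    -0.35     0.65]
Compute the cofactors C_ij = (−1)^(i+j)·(3×3 minor ij) of I−A; the adjugate is their transpose:
adj(I−A) = Cᵀ =
  [ 0.343750   0.145750   0.162250   0.184250]
  [ 0.160500   0.446625   0.226500   0.289875]
  [ 0.126750   0.209625   0.399000   0.151875]
  [ 0.234000   0.387000   0.374250   0.642750]
det(I−A) = Σ_j (I−A)_1j·C_1j = (0.90)(0.343750) + (-0.05)(0.160500) + (-0.15)(0.126750) + (-0.20)(0.234000) = 0.2355375
(I − A)⁻¹ = adj(I−A) / det(I−A) ≈
  [   1.4594     0.6188     0.6888     0.7823]
  [   0.6814     1.8962     0.9616     1.2307]
  [   0.5381     0.8900     1.6940     0.6448]
  [   0.9935     1.6431     1.5889     2.7289]
x = (I − A)⁻¹ d = adj(I−A)·d / det(I−A), with det(I−A) = 0.2355375:
  x_1 = (0.343750·325 + 0.145750·550 + 0.162250·450 + 0.184250·550) / 0.2355375 = 366.23125 / 0.2355375 ≈ 1554.874
  x_2 = (0.160500·325 + 0.446625·550 + 0.226500·450 + 0.289875·550) / 0.2355375 = 559.1625 / 0.2355375 ≈ 2373.985
  x_3 = (0.126750·325 + 0.209625·550 + 0.399000·450 + 0.151875·550) / 0.2355375 = 419.56875 / 0.2355375 ≈ 1781.325
  x_4 = (0.234000·325 + 0.387000·550 + 0.374250·450 + 0.642750·550) / 0.2355375 = 810.825 / 0.2355375 ≈ 3442.445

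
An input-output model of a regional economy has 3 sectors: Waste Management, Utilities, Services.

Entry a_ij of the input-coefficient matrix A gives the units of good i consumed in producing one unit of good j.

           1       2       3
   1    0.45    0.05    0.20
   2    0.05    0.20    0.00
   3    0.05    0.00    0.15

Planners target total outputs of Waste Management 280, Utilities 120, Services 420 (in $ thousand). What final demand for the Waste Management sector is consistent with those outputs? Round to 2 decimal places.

I − A =
  [   0.55    -0.05    -0.20]
  [  -0.05     0.80     0.00]
  [  -0.05     0.00     0.85]
d = (I − A) x:
  d_1 = (+0.55)·280 + (-0.05)·120 + (-0.20)·420 = 64.00
  d_2 = (-0.05)·280 + (+0.80)·120 + (+0.00)·420 = 82.00
  d_3 = (-0.05)·280 + (+0.00)·120 + (+0.85)·420 = 343.00

d_1 = 64.00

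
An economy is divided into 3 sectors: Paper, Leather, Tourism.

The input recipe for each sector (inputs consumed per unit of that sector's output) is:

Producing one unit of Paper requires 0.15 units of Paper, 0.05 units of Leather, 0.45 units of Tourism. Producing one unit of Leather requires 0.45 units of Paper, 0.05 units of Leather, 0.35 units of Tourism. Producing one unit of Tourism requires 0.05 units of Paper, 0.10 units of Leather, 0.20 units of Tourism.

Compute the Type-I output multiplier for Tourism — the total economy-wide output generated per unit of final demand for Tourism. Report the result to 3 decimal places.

m_3 = 1.736

I − A =
  [   0.85    -0.45    -0.05]
  [  -0.05     0.95    -0.10]
  [  -0.45    -0.35     0.80]
Cofactors of I−A, C_ij = (−1)^(i+j)·(minor ij) (rows/columns in the sector order above):
  C_11 = (0.95)(0.80) − (-0.10)(-0.35) = 0.7250
  C_12 = −[(-0.05)(0.80) − (-0.10)(-0.45)] = 0.0850
  C_13 = (-0.05)(-0.35) − (0.95)(-0.45) = 0.4450
  C_21 = −[(-0.45)(0.80) − (-0.05)(-0.35)] = 0.3775
  C_22 = (0.85)(0.80) − (-0.05)(-0.45) = 0.6575
  C_23 = −[(0.85)(-0.35) − (-0.45)(-0.45)] = 0.5000
  C_31 = (-0.45)(-0.10) − (-0.05)(0.95) = 0.0925
  C_32 = −[(0.85)(-0.10) − (-0.05)(-0.05)] = 0.0875
  C_33 = (0.85)(0.95) − (-0.45)(-0.05) = 0.7850
det(I−A) = Σ_j (I−A)_1j·C_1j = (0.85)(0.7250) + (-0.45)(0.0850) + (-0.05)(0.4450) = 0.55575
adj(I−A) = Cᵀ =
  [ 0.7250   0.3775   0.0925]
  [ 0.0850   0.6575   0.0875]
  [ 0.4450   0.5000   0.7850]
(I − A)⁻¹ = adj(I−A) / det(I−A) ≈
  [   1.3045     0.6793     0.1664]
  [   0.1529     1.1831     0.1574]
  [   0.8007     0.8997     1.4125]
The output multiplier for sector j is the column-j sum of the Leontief inverse (I − A)⁻¹ = adj(I−A) / det(I−A).
Column 3 of adj(I−A): (0.0925, 0.0875, 0.7850); det(I−A) = 0.55575.
m_3 = (0.0925 + 0.0875 + 0.7850) / 0.55575 = 0.965 / 0.55575 ≈ 1.736.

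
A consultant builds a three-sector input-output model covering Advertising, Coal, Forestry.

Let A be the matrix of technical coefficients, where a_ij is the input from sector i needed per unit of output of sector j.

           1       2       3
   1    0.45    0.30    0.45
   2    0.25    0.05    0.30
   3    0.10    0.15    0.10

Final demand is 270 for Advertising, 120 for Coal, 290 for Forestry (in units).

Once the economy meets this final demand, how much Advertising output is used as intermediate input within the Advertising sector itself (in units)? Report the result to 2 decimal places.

I − A =
  [   0.55    -0.30    -0.45]
  [  -0.25     0.95    -0.30]
  [  -0.10    -0.15     0.90]
Cofactors of I−A, C_ij = (−1)^(i+j)·(minor ij) (rows/columns in the sector order above):
  C_11 = (0.95)(0.90) − (-0.30)(-0.15) = 0.8100
  C_12 = −[(-0.25)(0.90) − (-0.30)(-0.10)] = 0.2550
  C_13 = (-0.25)(-0.15) − (0.95)(-0.10) = 0.1325
  C_21 = −[(-0.30)(0.90) − (-0.45)(-0.15)] = 0.3375
  C_22 = (0.55)(0.90) − (-0.45)(-0.10) = 0.4500
  C_23 = −[(0.55)(-0.15) − (-0.30)(-0.10)] = 0.1125
  C_31 = (-0.30)(-0.30) − (-0.45)(0.95) = 0.5175
  C_32 = −[(0.55)(-0.30) − (-0.45)(-0.25)] = 0.2775
  C_33 = (0.55)(0.95) − (-0.30)(-0.25) = 0.4475
det(I−A) = Σ_j (I−A)_1j·C_1j = (0.55)(0.8100) + (-0.30)(0.2550) + (-0.45)(0.1325) = 0.309375
adj(I−A) = Cᵀ =
  [ 0.8100   0.3375   0.5175]
  [ 0.2550   0.4500   0.2775]
  [ 0.1325   0.1125   0.4475]
(I − A)⁻¹ = adj(I−A) / det(I−A) ≈
  [   2.6182     1.0909     1.6727]
  [   0.8242     1.4545     0.8970]
  [   0.4283     0.3636     1.4465]
First solve x = (I − A)⁻¹ d = adj(I−A)·d / det(I−A); in particular x_1 = (0.8100·270 + 0.3375·120 + 0.5175·290) / 0.309375 = 409.275 / 0.309375 ≈ 1322.9091.
Intermediate flow from 1 to 1: z_11 = a_11 · x_1 = 0.45 × 409.275 / 0.309375 = 184.17375 / 0.309375 ≈ 595.31.

z_11 = 595.31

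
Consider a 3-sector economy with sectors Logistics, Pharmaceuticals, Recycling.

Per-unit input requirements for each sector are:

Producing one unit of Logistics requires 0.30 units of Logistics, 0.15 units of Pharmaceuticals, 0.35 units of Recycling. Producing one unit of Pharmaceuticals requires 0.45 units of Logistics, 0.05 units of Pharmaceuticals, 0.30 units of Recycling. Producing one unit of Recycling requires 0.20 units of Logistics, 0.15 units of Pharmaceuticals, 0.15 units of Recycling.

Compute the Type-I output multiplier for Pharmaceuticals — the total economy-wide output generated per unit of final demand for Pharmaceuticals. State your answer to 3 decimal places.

I − A =
  [   0.70    -0.45    -0.20]
  [  -0.15     0.95    -0.15]
  [  -0.35    -0.30     0.85]
Cofactors of I−A, C_ij = (−1)^(i+j)·(minor ij) (rows/columns in the sector order above):
  C_11 = (0.95)(0.85) − (-0.15)(-0.30) = 0.7625
  C_12 = −[(-0.15)(0.85) − (-0.15)(-0.35)] = 0.1800
  C_13 = (-0.15)(-0.30) − (0.95)(-0.35) = 0.3775
  C_21 = −[(-0.45)(0.85) − (-0.20)(-0.30)] = 0.4425
  C_22 = (0.70)(0.85) − (-0.20)(-0.35) = 0.5250
  C_23 = −[(0.70)(-0.30) − (-0.45)(-0.35)] = 0.3675
  C_31 = (-0.45)(-0.15) − (-0.20)(0.95) = 0.2575
  C_32 = −[(0.70)(-0.15) − (-0.20)(-0.15)] = 0.1350
  C_33 = (0.70)(0.95) − (-0.45)(-0.15) = 0.5975
det(I−A) = Σ_j (I−A)_1j·C_1j = (0.70)(0.7625) + (-0.45)(0.1800) + (-0.20)(0.3775) = 0.37725
adj(I−A) = Cᵀ =
  [ 0.7625   0.4425   0.2575]
  [ 0.1800   0.5250   0.1350]
  [ 0.3775   0.3675   0.5975]
(I − A)⁻¹ = adj(I−A) / det(I−A) ≈
  [   2.0212     1.1730     0.6826]
  [   0.4771     1.3917     0.3579]
  [   1.0007     0.9742     1.5838]
The output multiplier for sector j is the column-j sum of the Leontief inverse (I − A)⁻¹ = adj(I−A) / det(I−A).
Column P of adj(I−A): (0.4425, 0.5250, 0.3675); det(I−A) = 0.37725.
m_P = (0.4425 + 0.5250 + 0.3675) / 0.37725 = 1.335 / 0.37725 ≈ 3.539.

m_P = 3.539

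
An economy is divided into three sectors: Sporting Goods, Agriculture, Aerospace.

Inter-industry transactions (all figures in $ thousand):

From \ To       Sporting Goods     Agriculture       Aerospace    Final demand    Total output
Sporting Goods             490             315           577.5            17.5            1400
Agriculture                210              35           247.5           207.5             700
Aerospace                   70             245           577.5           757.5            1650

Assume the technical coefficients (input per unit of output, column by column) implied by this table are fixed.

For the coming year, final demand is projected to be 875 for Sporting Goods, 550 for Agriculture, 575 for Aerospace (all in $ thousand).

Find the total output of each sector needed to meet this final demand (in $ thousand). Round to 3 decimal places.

Technical coefficients a_ij = z_ij / X_j:
  a_11 = 490/1400 = 0.35, a_21 = 210/1400 = 0.15, a_31 = 70/1400 = 0.05
  a_12 = 315/700 = 0.45, a_22 = 35/700 = 0.05, a_32 = 245/700 = 0.35
  a_13 = 577.5/1650 = 0.35, a_23 = 247.5/1650 = 0.15, a_33 = 577.5/1650 = 0.35
I − A =
  [   0.65    -0.45    -0.35]
  [  -0.15     0.95    -0.15]
  [  -0.05    -0.35     0.65]
Cofactors of I−A, C_ij = (−1)^(i+j)·(minor ij) (rows/columns in the sector order above):
  C_11 = (0.95)(0.65) − (-0.15)(-0.35) = 0.5650
  C_12 = −[(-0.15)(0.65) − (-0.15)(-0.05)] = 0.1050
  C_13 = (-0.15)(-0.35) − (0.95)(-0.05) = 0.1000
  C_21 = −[(-0.45)(0.65) − (-0.35)(-0.35)] = 0.4150
  C_22 = (0.65)(0.65) − (-0.35)(-0.05) = 0.4050
  C_23 = −[(0.65)(-0.35) − (-0.45)(-0.05)] = 0.2500
  C_31 = (-0.45)(-0.15) − (-0.35)(0.95) = 0.4000
  C_32 = −[(0.65)(-0.15) − (-0.35)(-0.15)] = 0.1500
  C_33 = (0.65)(0.95) − (-0.45)(-0.15) = 0.5500
det(I−A) = Σ_j (I−A)_1j·C_1j = (0.65)(0.5650) + (-0.45)(0.1050) + (-0.35)(0.1000) = 0.2850
adj(I−A) = Cᵀ =
  [ 0.5650   0.4150   0.4000]
  [ 0.1050   0.4050   0.1500]
  [ 0.1000   0.2500   0.5500]
(I − A)⁻¹ = adj(I−A) / det(I−A) ≈
  [   1.9825     1.4561     1.4035]
  [   0.3684     1.4211     0.5263]
  [   0.3509     0.8772     1.9298]
x = (I − A)⁻¹ d = adj(I−A)·d / det(I−A), with det(I−A) = 0.2850:
  x_1 = (0.5650·875 + 0.4150·550 + 0.4000·575) / 0.2850 = 952.625 / 0.2850 ≈ 3342.544
  x_2 = (0.1050·875 + 0.4050·550 + 0.1500·575) / 0.2850 = 400.875 / 0.2850 ≈ 1406.579
  x_3 = (0.1000·875 + 0.2500·550 + 0.5500·575) / 0.2850 = 541.25 / 0.2850 ≈ 1899.123

x_1 = 3342.544, x_2 = 1406.579, x_3 = 1899.123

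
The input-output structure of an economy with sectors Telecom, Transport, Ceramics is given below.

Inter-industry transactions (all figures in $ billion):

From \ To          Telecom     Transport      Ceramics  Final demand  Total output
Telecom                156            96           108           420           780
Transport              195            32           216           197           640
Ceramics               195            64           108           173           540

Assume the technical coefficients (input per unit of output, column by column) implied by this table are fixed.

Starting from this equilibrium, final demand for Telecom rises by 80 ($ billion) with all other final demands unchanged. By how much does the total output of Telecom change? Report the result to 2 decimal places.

Δx_1 = 120.38

Technical coefficients a_ij = z_ij / X_j:
  a_11 = 156/780 = 0.20, a_21 = 195/780 = 0.25, a_31 = 195/780 = 0.25
  a_12 = 96/640 = 0.15, a_22 = 32/640 = 0.05, a_32 = 64/640 = 0.10
  a_13 = 108/540 = 0.20, a_23 = 216/540 = 0.40, a_33 = 108/540 = 0.20
I − A =
  [   0.80    -0.15    -0.20]
  [  -0.25     0.95    -0.40]
  [  -0.25    -0.10     0.80]
Cofactors of I−A, C_ij = (−1)^(i+j)·(minor ij) (rows/columns in the sector order above):
  C_11 = (0.95)(0.80) − (-0.40)(-0.10) = 0.7200
  C_12 = −[(-0.25)(0.80) − (-0.40)(-0.25)] = 0.3000
  C_13 = (-0.25)(-0.10) − (0.95)(-0.25) = 0.2625
  C_21 = −[(-0.15)(0.80) − (-0.20)(-0.10)] = 0.1400
  C_22 = (0.80)(0.80) − (-0.20)(-0.25) = 0.5900
  C_23 = −[(0.80)(-0.10) − (-0.15)(-0.25)] = 0.1175
  C_31 = (-0.15)(-0.40) − (-0.20)(0.95) = 0.2500
  C_32 = −[(0.80)(-0.40) − (-0.20)(-0.25)] = 0.3700
  C_33 = (0.80)(0.95) − (-0.15)(-0.25) = 0.7225
det(I−A) = Σ_j (I−A)_1j·C_1j = (0.80)(0.7200) + (-0.15)(0.3000) + (-0.20)(0.2625) = 0.4785
adj(I−A) = Cᵀ =
  [ 0.7200   0.1400   0.2500]
  [ 0.3000   0.5900   0.3700]
  [ 0.2625   0.1175   0.7225]
(I − A)⁻¹ = adj(I−A) / det(I−A) ≈
  [   1.5047     0.2926     0.5225]
  [   0.6270     1.2330     0.7732]
  [   0.5486     0.2456     1.5099]
Δx = (I − A)⁻¹ Δd with Δd having +80 in the Telecom component and 0 elsewhere.
So Δx_1 = L_11 · (+80), where L_11 = adj(I−A)_11 / det(I−A) = 0.7200 / 0.4785.
Δx_1 = 0.7200 × (+80) / 0.4785 = 57.60 / 0.4785 ≈ 120.38.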